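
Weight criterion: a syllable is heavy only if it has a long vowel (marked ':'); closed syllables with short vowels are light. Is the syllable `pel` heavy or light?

light

`pel`: short vowel, closed (coda /l/). Short vowel → light.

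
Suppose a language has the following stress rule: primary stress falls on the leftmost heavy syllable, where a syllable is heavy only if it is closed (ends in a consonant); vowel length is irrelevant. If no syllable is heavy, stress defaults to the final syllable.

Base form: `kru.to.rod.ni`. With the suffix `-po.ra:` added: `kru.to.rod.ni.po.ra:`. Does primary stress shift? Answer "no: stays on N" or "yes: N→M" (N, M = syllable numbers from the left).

no: stays on 3

Base `kru.to.rod.ni` (4 syllables):
  Weights: 1 kru L, 2 to L, 3 rod H, 4 ni L.
  Heavy syllables in the domain: 3. The leftmost is syllable 3 (rod).
  → primary stress on syllable 3.
Suffixed `kru.to.rod.ni.po.ra:` (6 syllables):
  Weights: 1 kru L, 2 to L, 3 rod H, 4 ni L, 5 po L, 6 ra: L.
  Heavy syllables in the domain: 3. The leftmost is syllable 3 (rod).
  → primary stress on syllable 3.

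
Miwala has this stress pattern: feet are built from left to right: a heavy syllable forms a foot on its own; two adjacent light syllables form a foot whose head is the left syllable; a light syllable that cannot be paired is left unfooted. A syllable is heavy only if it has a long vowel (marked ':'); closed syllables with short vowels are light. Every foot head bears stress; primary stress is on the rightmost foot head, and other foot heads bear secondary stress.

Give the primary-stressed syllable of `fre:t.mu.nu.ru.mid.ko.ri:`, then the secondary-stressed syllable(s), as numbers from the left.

Weights: 1 fre:t H, 2 mu L, 3 nu L, 4 ru L, 5 mid L, 6 ko L, 7 ri: H.
Parse left to right (heavy = foot alone; LL = one foot; stranded L unfooted): (ˈfre:t) (ˈmu.nu) (ˈru.mid) ko (ˈri:).
Foot heads: 1, 2, 4, 7.
Primary stress on the rightmost head = syllable 7.
Secondary stress on 1, 2, 4: ˌfre:t.ˌmu.nu.ˌru.mid.ko.ˈri:.

primary 7, secondary 1, 2, 4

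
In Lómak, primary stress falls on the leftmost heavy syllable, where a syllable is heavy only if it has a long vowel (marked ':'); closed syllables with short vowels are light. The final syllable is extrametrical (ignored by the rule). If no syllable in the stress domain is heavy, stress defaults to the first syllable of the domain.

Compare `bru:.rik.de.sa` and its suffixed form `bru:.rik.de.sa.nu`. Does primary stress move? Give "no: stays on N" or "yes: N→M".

no: stays on 1

Base `bru:.rik.de.sa` (4 syllables):
  The final syllable (4, sa) is extrametrical; the stress domain is syllables 1–3.
  Weights: 1 bru: H, 2 rik L, 3 de L.
  Heavy syllables in the domain: 1. The leftmost is syllable 1 (bru:).
  → primary stress on syllable 1.
Suffixed `bru:.rik.de.sa.nu` (5 syllables):
  The final syllable (5, nu) is extrametrical; the stress domain is syllables 1–4.
  Weights: 1 bru: H, 2 rik L, 3 de L, 4 sa L.
  Heavy syllables in the domain: 1. The leftmost is syllable 1 (bru:).
  → primary stress on syllable 1.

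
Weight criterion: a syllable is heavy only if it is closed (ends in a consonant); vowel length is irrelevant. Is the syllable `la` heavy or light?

light

`la`: short vowel, open (no coda). Open (no coda) → light.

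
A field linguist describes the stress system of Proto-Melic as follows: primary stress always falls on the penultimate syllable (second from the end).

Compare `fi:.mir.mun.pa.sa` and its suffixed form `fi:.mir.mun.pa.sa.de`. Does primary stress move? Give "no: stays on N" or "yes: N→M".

yes: 4→5

Base `fi:.mir.mun.pa.sa` (5 syllables):
  The word has 5 syllables; the penultimate syllable (second from the end) is syllable 4 (pa).
  → primary stress on syllable 4.
Suffixed `fi:.mir.mun.pa.sa.de` (6 syllables):
  The word has 6 syllables; the penultimate syllable (second from the end) is syllable 5 (sa).
  → primary stress on syllable 5.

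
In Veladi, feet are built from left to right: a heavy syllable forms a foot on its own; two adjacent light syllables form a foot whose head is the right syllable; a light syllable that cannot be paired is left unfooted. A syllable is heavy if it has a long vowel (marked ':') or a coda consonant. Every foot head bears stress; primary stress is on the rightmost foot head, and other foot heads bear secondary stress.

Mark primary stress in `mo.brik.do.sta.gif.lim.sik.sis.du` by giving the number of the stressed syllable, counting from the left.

Weights: 1 mo L, 2 brik H, 3 do L, 4 sta L, 5 gif H, 6 lim H, 7 sik H, 8 sis H, 9 du L.
Parse left to right (heavy = foot alone; LL = one foot; stranded L unfooted): mo (ˈbrik) (do.ˈsta) (ˈgif) (ˈlim) (ˈsik) (ˈsis) du.
Foot heads: 2, 4, 5, 6, 7, 8.
Primary stress on the rightmost head = syllable 8.
Primary stress: syllable 8 → mo.brik.do.sta.gif.lim.sik.ˈsis.du.

8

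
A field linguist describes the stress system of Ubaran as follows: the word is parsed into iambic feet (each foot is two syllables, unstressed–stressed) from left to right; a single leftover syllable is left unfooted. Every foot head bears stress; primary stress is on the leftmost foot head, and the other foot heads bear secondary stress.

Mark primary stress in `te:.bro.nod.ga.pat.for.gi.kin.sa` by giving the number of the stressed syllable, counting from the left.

2

Parse left to right into iambic (σˈσ) feet: (te:.ˈbro) (nod.ˈga) (pat.ˈfor) (gi.ˈkin) sa. Syllable 9 is left unfooted.
Foot heads (stressed positions): 2, 4, 6, 8.
End Rule Leftmost: primary stress on the leftmost head = syllable 2.
Primary stress: syllable 2 → te:.ˈbro.nod.ga.pat.for.gi.kin.sa.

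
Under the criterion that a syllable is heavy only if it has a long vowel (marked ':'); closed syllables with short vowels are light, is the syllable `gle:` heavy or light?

`gle:`: long vowel, open (no coda). Long vowel → heavy.

heavy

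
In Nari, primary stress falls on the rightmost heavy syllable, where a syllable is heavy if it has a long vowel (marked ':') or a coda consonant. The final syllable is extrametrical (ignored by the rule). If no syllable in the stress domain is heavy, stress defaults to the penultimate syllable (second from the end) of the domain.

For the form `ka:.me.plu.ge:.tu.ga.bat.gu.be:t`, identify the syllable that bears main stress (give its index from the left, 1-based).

The final syllable (9, be:t) is extrametrical; the stress domain is syllables 1–8.
Weights: 1 ka: H, 2 me L, 3 plu L, 4 ge: H, 5 tu L, 6 ga L, 7 bat H, 8 gu L.
Heavy syllables in the domain: 1, 4, 7. The rightmost is syllable 7 (bat).
Primary stress: syllable 7 → ka:.me.plu.ge:.tu.ga.ˈbat.gu.be:t.

7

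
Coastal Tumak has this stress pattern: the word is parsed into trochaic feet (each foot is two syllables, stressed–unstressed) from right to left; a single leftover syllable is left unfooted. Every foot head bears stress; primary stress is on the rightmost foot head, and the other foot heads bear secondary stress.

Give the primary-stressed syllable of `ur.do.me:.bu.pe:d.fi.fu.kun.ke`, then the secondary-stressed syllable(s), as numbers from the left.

primary 8, secondary 2, 4, 6

Parse right to left into trochaic (ˈσσ) feet: ur (ˈdo.me:) (ˈbu.pe:d) (ˈfi.fu) (ˈkun.ke). Syllable 1 is left unfooted.
Foot heads (stressed positions): 2, 4, 6, 8.
End Rule Rightmost: primary stress on the rightmost head = syllable 8.
Secondary stress on 2, 4, 6: ur.ˌdo.me:.ˌbu.pe:d.ˌfi.fu.ˈkun.ke.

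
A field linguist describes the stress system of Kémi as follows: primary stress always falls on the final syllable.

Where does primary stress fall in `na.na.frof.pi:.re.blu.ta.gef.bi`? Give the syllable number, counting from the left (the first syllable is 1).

9

The word has 9 syllables; the final syllable is syllable 9 (bi).
Primary stress: syllable 9 → na.na.frof.pi:.re.blu.ta.gef.ˈbi.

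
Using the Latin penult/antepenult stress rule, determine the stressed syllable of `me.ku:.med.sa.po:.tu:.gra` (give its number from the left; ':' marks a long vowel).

6

Classical Latin: stress the penult if heavy (long vowel or closed), else the antepenult.
Weights: 5 po: H, 6 tu: H, 7 gra L.
The penult (syllable 6, tu:) is heavy, so it takes stress.
Stress on syllable 6: me.ku:.med.sa.po:.ˈtu:.gra.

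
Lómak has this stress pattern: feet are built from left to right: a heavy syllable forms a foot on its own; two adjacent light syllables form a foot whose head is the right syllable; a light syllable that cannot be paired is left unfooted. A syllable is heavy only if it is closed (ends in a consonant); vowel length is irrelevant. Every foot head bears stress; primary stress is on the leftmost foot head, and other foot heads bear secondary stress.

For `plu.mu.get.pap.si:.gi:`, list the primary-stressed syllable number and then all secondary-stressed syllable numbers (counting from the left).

Weights: 1 plu L, 2 mu L, 3 get H, 4 pap H, 5 si: L, 6 gi: L.
Parse left to right (heavy = foot alone; LL = one foot; stranded L unfooted): (plu.ˈmu) (ˈget) (ˈpap) (si:.ˈgi:).
Foot heads: 2, 3, 4, 6.
Primary stress on the leftmost head = syllable 2.
Secondary stress on 3, 4, 6: plu.ˈmu.ˌget.ˌpap.si:.ˌgi:.

primary 2, secondary 3, 4, 6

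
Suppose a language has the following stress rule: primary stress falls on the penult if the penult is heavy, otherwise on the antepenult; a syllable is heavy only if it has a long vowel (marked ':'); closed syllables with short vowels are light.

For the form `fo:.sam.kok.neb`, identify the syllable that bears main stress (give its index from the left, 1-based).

2

Weights: 2 sam L, 3 kok L, 4 neb L.
The penult (syllable 3, kok) is light, so stress falls on the antepenult (syllable 2, sam).
Primary stress: syllable 2 → fo:.ˈsam.kok.neb.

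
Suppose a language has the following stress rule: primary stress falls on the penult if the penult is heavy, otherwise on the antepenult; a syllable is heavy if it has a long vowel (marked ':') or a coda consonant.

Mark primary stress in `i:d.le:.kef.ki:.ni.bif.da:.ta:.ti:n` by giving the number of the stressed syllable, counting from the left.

Weights: 7 da: H, 8 ta: H, 9 ti:n H.
The penult (syllable 8, ta:) is heavy, so it takes stress.
Primary stress: syllable 8 → i:d.le:.kef.ki:.ni.bif.da:.ˈta:.ti:n.

8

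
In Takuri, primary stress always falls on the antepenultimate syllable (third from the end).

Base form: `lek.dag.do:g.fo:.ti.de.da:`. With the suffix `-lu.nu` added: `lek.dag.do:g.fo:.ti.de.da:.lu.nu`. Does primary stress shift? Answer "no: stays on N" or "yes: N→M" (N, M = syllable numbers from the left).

Base `lek.dag.do:g.fo:.ti.de.da:` (7 syllables):
  The word has 7 syllables; the antepenultimate syllable (third from the end) is syllable 5 (ti).
  → primary stress on syllable 5.
Suffixed `lek.dag.do:g.fo:.ti.de.da:.lu.nu` (9 syllables):
  The word has 9 syllables; the antepenultimate syllable (third from the end) is syllable 7 (da:).
  → primary stress on syllable 7.

yes: 5→7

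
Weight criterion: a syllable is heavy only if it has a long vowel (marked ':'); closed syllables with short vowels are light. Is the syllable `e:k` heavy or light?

heavy

`e:k`: long vowel, closed (coda /k/). Long vowel → heavy.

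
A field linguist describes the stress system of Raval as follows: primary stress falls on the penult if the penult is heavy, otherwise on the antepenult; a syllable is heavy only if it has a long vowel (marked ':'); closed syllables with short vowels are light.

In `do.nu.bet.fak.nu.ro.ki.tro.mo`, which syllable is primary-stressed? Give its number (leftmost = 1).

7

Weights: 7 ki L, 8 tro L, 9 mo L.
The penult (syllable 8, tro) is light, so stress falls on the antepenult (syllable 7, ki).
Primary stress: syllable 7 → do.nu.bet.fak.nu.ro.ˈki.tro.mo.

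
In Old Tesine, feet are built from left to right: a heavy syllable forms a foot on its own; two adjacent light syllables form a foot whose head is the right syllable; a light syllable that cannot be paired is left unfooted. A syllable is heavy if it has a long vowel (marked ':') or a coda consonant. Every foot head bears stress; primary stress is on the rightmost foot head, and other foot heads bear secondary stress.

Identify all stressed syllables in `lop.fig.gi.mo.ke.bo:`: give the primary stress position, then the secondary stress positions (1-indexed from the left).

Weights: 1 lop H, 2 fig H, 3 gi L, 4 mo L, 5 ke L, 6 bo: H.
Parse left to right (heavy = foot alone; LL = one foot; stranded L unfooted): (ˈlop) (ˈfig) (gi.ˈmo) ke (ˈbo:).
Foot heads: 1, 2, 4, 6.
Primary stress on the rightmost head = syllable 6.
Secondary stress on 1, 2, 4: ˌlop.ˌfig.gi.ˌmo.ke.ˈbo:.

primary 6, secondary 1, 2, 4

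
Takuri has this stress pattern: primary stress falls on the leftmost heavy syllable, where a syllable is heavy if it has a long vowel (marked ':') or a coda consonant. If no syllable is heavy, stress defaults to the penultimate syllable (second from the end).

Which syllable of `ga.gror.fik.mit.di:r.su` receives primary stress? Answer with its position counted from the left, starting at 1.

2

Weights: 1 ga L, 2 gror H, 3 fik H, 4 mit H, 5 di:r H, 6 su L.
Heavy syllables in the domain: 2, 3, 4, 5. The leftmost is syllable 2 (gror).
Primary stress: syllable 2 → ga.ˈgror.fik.mit.di:r.su.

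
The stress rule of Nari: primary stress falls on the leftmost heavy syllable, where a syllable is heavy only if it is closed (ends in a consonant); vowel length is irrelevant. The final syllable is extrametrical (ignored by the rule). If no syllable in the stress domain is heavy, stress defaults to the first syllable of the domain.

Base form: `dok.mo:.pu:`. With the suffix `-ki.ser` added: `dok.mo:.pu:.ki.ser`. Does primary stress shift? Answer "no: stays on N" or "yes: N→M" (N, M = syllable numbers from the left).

Base `dok.mo:.pu:` (3 syllables):
  The final syllable (3, pu:) is extrametrical; the stress domain is syllables 1–2.
  Weights: 1 dok H, 2 mo: L.
  Heavy syllables in the domain: 1. The leftmost is syllable 1 (dok).
  → primary stress on syllable 1.
Suffixed `dok.mo:.pu:.ki.ser` (5 syllables):
  The final syllable (5, ser) is extrametrical; the stress domain is syllables 1–4.
  Weights: 1 dok H, 2 mo: L, 3 pu: L, 4 ki L.
  Heavy syllables in the domain: 1. The leftmost is syllable 1 (dok).
  → primary stress on syllable 1.

no: stays on 1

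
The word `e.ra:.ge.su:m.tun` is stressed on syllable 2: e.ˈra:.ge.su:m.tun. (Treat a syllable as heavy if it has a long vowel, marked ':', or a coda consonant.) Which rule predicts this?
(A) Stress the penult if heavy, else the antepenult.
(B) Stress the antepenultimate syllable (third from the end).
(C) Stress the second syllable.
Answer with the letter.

C

Rule A → syllable 4 (observed: 2).
Rule B → syllable 3 (observed: 2).
Rule C → syllable 2 ✓.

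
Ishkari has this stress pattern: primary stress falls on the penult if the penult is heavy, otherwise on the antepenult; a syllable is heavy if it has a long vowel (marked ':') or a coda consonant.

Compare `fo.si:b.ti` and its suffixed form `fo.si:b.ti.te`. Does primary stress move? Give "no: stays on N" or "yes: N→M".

no: stays on 2

Base `fo.si:b.ti` (3 syllables):
  Weights: 1 fo L, 2 si:b H, 3 ti L.
  The penult (syllable 2, si:b) is heavy, so it takes stress.
  → primary stress on syllable 2.
Suffixed `fo.si:b.ti.te` (4 syllables):
  Weights: 2 si:b H, 3 ti L, 4 te L.
  The penult (syllable 3, ti) is light, so stress falls on the antepenult (syllable 2, si:b).
  → primary stress on syllable 2.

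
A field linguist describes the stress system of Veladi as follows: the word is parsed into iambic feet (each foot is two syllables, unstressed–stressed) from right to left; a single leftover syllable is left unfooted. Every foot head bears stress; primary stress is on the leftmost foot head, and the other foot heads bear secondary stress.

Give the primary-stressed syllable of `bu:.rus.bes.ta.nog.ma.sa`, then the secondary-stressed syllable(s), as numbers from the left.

Parse right to left into iambic (σˈσ) feet: bu: (rus.ˈbes) (ta.ˈnog) (ma.ˈsa). Syllable 1 is left unfooted.
Foot heads (stressed positions): 3, 5, 7.
End Rule Leftmost: primary stress on the leftmost head = syllable 3.
Secondary stress on 5, 7: bu:.rus.ˈbes.ta.ˌnog.ma.ˌsa.

primary 3, secondary 5, 7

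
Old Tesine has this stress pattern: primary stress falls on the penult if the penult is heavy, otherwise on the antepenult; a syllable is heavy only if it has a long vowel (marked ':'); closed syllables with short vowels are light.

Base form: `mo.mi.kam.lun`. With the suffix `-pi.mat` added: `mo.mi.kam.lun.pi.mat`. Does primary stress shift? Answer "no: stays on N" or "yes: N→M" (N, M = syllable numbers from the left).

yes: 2→4

Base `mo.mi.kam.lun` (4 syllables):
  Weights: 2 mi L, 3 kam L, 4 lun L.
  The penult (syllable 3, kam) is light, so stress falls on the antepenult (syllable 2, mi).
  → primary stress on syllable 2.
Suffixed `mo.mi.kam.lun.pi.mat` (6 syllables):
  Weights: 4 lun L, 5 pi L, 6 mat L.
  The penult (syllable 5, pi) is light, so stress falls on the antepenult (syllable 4, lun).
  → primary stress on syllable 4.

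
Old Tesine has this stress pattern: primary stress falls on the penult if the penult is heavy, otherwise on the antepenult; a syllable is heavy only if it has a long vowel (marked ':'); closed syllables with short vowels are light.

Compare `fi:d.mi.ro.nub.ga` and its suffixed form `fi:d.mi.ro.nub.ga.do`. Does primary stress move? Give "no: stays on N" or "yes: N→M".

yes: 3→4

Base `fi:d.mi.ro.nub.ga` (5 syllables):
  Weights: 3 ro L, 4 nub L, 5 ga L.
  The penult (syllable 4, nub) is light, so stress falls on the antepenult (syllable 3, ro).
  → primary stress on syllable 3.
Suffixed `fi:d.mi.ro.nub.ga.do` (6 syllables):
  Weights: 4 nub L, 5 ga L, 6 do L.
  The penult (syllable 5, ga) is light, so stress falls on the antepenult (syllable 4, nub).
  → primary stress on syllable 4.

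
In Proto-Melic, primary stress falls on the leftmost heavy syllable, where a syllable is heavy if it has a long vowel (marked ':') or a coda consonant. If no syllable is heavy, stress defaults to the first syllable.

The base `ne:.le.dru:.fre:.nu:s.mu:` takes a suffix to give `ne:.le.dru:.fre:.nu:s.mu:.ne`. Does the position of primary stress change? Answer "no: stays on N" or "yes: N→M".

Base `ne:.le.dru:.fre:.nu:s.mu:` (6 syllables):
  Weights: 1 ne: H, 2 le L, 3 dru: H, 4 fre: H, 5 nu:s H, 6 mu: H.
  Heavy syllables in the domain: 1, 3, 4, 5, 6. The leftmost is syllable 1 (ne:).
  → primary stress on syllable 1.
Suffixed `ne:.le.dru:.fre:.nu:s.mu:.ne` (7 syllables):
  Weights: 1 ne: H, 2 le L, 3 dru: H, 4 fre: H, 5 nu:s H, 6 mu: H, 7 ne L.
  Heavy syllables in the domain: 1, 3, 4, 5, 6. The leftmost is syllable 1 (ne:).
  → primary stress on syllable 1.

no: stays on 1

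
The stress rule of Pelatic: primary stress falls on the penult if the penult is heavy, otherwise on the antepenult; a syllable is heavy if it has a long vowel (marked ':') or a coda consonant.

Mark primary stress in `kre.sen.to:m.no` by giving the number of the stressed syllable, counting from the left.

3

Weights: 2 sen H, 3 to:m H, 4 no L.
The penult (syllable 3, to:m) is heavy, so it takes stress.
Primary stress: syllable 3 → kre.sen.ˈto:m.no.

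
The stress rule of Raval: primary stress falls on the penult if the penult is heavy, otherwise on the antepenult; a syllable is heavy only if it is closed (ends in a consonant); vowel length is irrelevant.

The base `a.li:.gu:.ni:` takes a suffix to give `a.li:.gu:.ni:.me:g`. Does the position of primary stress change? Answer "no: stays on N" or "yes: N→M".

Base `a.li:.gu:.ni:` (4 syllables):
  Weights: 2 li: L, 3 gu: L, 4 ni: L.
  The penult (syllable 3, gu:) is light, so stress falls on the antepenult (syllable 2, li:).
  → primary stress on syllable 2.
Suffixed `a.li:.gu:.ni:.me:g` (5 syllables):
  Weights: 3 gu: L, 4 ni: L, 5 me:g H.
  The penult (syllable 4, ni:) is light, so stress falls on the antepenult (syllable 3, gu:).
  → primary stress on syllable 3.

yes: 2→3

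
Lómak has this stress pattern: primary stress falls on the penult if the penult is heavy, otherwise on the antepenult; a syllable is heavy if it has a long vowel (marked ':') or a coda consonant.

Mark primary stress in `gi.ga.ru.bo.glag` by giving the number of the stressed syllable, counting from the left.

3

Weights: 3 ru L, 4 bo L, 5 glag H.
The penult (syllable 4, bo) is light, so stress falls on the antepenult (syllable 3, ru).
Primary stress: syllable 3 → gi.ga.ˈru.bo.glag.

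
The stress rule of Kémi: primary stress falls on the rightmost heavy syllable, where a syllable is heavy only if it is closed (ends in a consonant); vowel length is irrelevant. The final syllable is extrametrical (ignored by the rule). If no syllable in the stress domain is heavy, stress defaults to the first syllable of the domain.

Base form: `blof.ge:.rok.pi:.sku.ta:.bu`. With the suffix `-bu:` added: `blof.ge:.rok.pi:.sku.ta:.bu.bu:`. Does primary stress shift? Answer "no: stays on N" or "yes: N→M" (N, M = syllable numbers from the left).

no: stays on 3

Base `blof.ge:.rok.pi:.sku.ta:.bu` (7 syllables):
  The final syllable (7, bu) is extrametrical; the stress domain is syllables 1–6.
  Weights: 1 blof H, 2 ge: L, 3 rok H, 4 pi: L, 5 sku L, 6 ta: L.
  Heavy syllables in the domain: 1, 3. The rightmost is syllable 3 (rok).
  → primary stress on syllable 3.
Suffixed `blof.ge:.rok.pi:.sku.ta:.bu.bu:` (8 syllables):
  The final syllable (8, bu:) is extrametrical; the stress domain is syllables 1–7.
  Weights: 1 blof H, 2 ge: L, 3 rok H, 4 pi: L, 5 sku L, 6 ta: L, 7 bu L.
  Heavy syllables in the domain: 1, 3. The rightmost is syllable 3 (rok).
  → primary stress on syllable 3.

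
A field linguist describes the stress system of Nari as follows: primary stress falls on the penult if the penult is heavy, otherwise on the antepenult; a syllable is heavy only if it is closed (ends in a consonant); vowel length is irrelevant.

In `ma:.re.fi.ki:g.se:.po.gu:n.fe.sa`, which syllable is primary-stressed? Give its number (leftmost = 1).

Weights: 7 gu:n H, 8 fe L, 9 sa L.
The penult (syllable 8, fe) is light, so stress falls on the antepenult (syllable 7, gu:n).
Primary stress: syllable 7 → ma:.re.fi.ki:g.se:.po.ˈgu:n.fe.sa.

7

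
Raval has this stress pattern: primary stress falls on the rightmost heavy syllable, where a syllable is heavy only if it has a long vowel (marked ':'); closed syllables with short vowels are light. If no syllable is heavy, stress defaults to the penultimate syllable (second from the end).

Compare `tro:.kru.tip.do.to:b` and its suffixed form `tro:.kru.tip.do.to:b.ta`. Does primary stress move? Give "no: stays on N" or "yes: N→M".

no: stays on 5

Base `tro:.kru.tip.do.to:b` (5 syllables):
  Weights: 1 tro: H, 2 kru L, 3 tip L, 4 do L, 5 to:b H.
  Heavy syllables in the domain: 1, 5. The rightmost is syllable 5 (to:b).
  → primary stress on syllable 5.
Suffixed `tro:.kru.tip.do.to:b.ta` (6 syllables):
  Weights: 1 tro: H, 2 kru L, 3 tip L, 4 do L, 5 to:b H, 6 ta L.
  Heavy syllables in the domain: 1, 5. The rightmost is syllable 5 (to:b).
  → primary stress on syllable 5.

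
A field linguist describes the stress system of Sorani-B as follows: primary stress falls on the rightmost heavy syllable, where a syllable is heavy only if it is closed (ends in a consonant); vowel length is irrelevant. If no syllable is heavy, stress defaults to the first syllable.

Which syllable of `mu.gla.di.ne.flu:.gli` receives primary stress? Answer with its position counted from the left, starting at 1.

Weights: 1 mu L, 2 gla L, 3 di L, 4 ne L, 5 flu: L, 6 gli L.
No heavy syllable in the domain; default to the first syllable = syllable 1.
Primary stress: syllable 1 → ˈmu.gla.di.ne.flu:.gli.

1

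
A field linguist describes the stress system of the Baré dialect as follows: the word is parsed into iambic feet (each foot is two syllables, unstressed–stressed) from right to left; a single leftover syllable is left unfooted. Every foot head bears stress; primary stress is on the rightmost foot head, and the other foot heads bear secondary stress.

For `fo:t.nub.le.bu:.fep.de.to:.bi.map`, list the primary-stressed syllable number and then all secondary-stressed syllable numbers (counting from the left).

Parse right to left into iambic (σˈσ) feet: fo:t (nub.ˈle) (bu:.ˈfep) (de.ˈto:) (bi.ˈmap). Syllable 1 is left unfooted.
Foot heads (stressed positions): 3, 5, 7, 9.
End Rule Rightmost: primary stress on the rightmost head = syllable 9.
Secondary stress on 3, 5, 7: fo:t.nub.ˌle.bu:.ˌfep.de.ˌto:.bi.ˈmap.

primary 9, secondary 3, 5, 7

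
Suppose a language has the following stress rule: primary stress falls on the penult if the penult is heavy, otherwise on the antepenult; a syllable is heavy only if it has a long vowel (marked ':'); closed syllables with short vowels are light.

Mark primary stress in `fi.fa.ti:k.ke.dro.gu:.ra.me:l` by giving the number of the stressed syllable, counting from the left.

6

Weights: 6 gu: H, 7 ra L, 8 me:l H.
The penult (syllable 7, ra) is light, so stress falls on the antepenult (syllable 6, gu:).
Primary stress: syllable 6 → fi.fa.ti:k.ke.dro.ˈgu:.ra.me:l.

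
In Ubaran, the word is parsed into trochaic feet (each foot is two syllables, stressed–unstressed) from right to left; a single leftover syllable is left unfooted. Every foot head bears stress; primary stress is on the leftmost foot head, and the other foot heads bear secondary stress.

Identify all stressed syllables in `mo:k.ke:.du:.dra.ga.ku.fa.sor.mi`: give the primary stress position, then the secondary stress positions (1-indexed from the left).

primary 2, secondary 4, 6, 8

Parse right to left into trochaic (ˈσσ) feet: mo:k (ˈke:.du:) (ˈdra.ga) (ˈku.fa) (ˈsor.mi). Syllable 1 is left unfooted.
Foot heads (stressed positions): 2, 4, 6, 8.
End Rule Leftmost: primary stress on the leftmost head = syllable 2.
Secondary stress on 4, 6, 8: mo:k.ˈke:.du:.ˌdra.ga.ˌku.fa.ˌsor.mi.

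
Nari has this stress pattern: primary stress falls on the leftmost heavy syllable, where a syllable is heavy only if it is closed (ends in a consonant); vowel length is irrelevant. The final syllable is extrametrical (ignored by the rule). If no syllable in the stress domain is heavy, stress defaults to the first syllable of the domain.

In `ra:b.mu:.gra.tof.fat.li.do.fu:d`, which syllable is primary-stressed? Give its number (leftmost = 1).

1

The final syllable (8, fu:d) is extrametrical; the stress domain is syllables 1–7.
Weights: 1 ra:b H, 2 mu: L, 3 gra L, 4 tof H, 5 fat H, 6 li L, 7 do L.
Heavy syllables in the domain: 1, 4, 5. The leftmost is syllable 1 (ra:b).
Primary stress: syllable 1 → ˈra:b.mu:.gra.tof.fat.li.do.fu:d.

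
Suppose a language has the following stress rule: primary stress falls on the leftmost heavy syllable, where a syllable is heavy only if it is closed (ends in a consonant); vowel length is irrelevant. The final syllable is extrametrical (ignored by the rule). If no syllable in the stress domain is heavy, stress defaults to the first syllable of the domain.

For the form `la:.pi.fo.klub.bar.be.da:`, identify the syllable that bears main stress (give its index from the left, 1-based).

4

The final syllable (7, da:) is extrametrical; the stress domain is syllables 1–6.
Weights: 1 la: L, 2 pi L, 3 fo L, 4 klub H, 5 bar H, 6 be L.
Heavy syllables in the domain: 4, 5. The leftmost is syllable 4 (klub).
Primary stress: syllable 4 → la:.pi.fo.ˈklub.bar.be.da:.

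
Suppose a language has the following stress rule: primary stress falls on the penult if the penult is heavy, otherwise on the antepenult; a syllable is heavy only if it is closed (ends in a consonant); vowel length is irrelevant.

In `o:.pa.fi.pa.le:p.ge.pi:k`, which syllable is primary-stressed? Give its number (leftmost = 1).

5

Weights: 5 le:p H, 6 ge L, 7 pi:k H.
The penult (syllable 6, ge) is light, so stress falls on the antepenult (syllable 5, le:p).
Primary stress: syllable 5 → o:.pa.fi.pa.ˈle:p.ge.pi:k.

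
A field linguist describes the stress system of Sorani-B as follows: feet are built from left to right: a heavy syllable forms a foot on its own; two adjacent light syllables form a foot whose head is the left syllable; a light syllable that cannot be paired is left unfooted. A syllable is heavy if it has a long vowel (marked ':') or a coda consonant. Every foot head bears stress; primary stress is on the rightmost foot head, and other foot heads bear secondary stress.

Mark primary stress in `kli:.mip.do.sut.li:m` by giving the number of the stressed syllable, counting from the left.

5

Weights: 1 kli: H, 2 mip H, 3 do L, 4 sut H, 5 li:m H.
Parse left to right (heavy = foot alone; LL = one foot; stranded L unfooted): (ˈkli:) (ˈmip) do (ˈsut) (ˈli:m).
Foot heads: 1, 2, 4, 5.
Primary stress on the rightmost head = syllable 5.
Primary stress: syllable 5 → kli:.mip.do.sut.ˈli:m.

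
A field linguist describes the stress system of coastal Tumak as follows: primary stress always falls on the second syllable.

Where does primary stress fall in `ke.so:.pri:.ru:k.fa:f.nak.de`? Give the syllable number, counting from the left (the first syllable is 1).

2

The word has 7 syllables; the second syllable is syllable 2 (so:).
Primary stress: syllable 2 → ke.ˈso:.pri:.ru:k.fa:f.nak.de.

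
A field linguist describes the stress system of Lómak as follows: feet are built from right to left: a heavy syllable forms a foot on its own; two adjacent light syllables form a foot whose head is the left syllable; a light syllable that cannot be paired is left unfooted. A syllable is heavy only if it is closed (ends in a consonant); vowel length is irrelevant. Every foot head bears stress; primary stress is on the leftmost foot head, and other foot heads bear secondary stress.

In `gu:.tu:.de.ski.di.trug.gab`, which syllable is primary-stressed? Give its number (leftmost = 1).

Weights: 1 gu: L, 2 tu: L, 3 de L, 4 ski L, 5 di L, 6 trug H, 7 gab H.
Parse right to left (heavy = foot alone; LL = one foot; stranded L unfooted): gu: (ˈtu:.de) (ˈski.di) (ˈtrug) (ˈgab).
Foot heads: 2, 4, 6, 7.
Primary stress on the leftmost head = syllable 2.
Primary stress: syllable 2 → gu:.ˈtu:.de.ski.di.trug.gab.

2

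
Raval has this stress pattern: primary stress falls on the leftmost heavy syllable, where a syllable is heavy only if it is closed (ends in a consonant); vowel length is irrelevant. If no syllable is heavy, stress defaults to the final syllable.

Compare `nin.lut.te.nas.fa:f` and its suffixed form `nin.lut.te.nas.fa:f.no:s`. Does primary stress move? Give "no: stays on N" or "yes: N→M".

no: stays on 1

Base `nin.lut.te.nas.fa:f` (5 syllables):
  Weights: 1 nin H, 2 lut H, 3 te L, 4 nas H, 5 fa:f H.
  Heavy syllables in the domain: 1, 2, 4, 5. The leftmost is syllable 1 (nin).
  → primary stress on syllable 1.
Suffixed `nin.lut.te.nas.fa:f.no:s` (6 syllables):
  Weights: 1 nin H, 2 lut H, 3 te L, 4 nas H, 5 fa:f H, 6 no:s H.
  Heavy syllables in the domain: 1, 2, 4, 5, 6. The leftmost is syllable 1 (nin).
  → primary stress on syllable 1.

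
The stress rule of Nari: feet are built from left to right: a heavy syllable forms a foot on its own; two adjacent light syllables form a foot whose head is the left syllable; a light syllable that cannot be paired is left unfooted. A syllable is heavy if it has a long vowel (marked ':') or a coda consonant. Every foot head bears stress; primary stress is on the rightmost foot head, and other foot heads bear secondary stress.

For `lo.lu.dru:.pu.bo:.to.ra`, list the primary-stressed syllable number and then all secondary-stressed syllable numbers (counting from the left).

Weights: 1 lo L, 2 lu L, 3 dru: H, 4 pu L, 5 bo: H, 6 to L, 7 ra L.
Parse left to right (heavy = foot alone; LL = one foot; stranded L unfooted): (ˈlo.lu) (ˈdru:) pu (ˈbo:) (ˈto.ra).
Foot heads: 1, 3, 5, 6.
Primary stress on the rightmost head = syllable 6.
Secondary stress on 1, 3, 5: ˌlo.lu.ˌdru:.pu.ˌbo:.ˈto.ra.

primary 6, secondary 1, 3, 5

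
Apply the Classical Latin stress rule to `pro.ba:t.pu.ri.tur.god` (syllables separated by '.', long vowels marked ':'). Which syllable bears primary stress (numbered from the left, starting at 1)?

Classical Latin: stress the penult if heavy (long vowel or closed), else the antepenult.
Weights: 4 ri L, 5 tur H, 6 god H.
The penult (syllable 5, tur) is heavy, so it takes stress.
Stress on syllable 5: pro.ba:t.pu.ri.ˈtur.god.

5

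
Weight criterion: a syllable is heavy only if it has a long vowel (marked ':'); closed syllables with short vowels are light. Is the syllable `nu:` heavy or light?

heavy

`nu:`: long vowel, open (no coda). Long vowel → heavy.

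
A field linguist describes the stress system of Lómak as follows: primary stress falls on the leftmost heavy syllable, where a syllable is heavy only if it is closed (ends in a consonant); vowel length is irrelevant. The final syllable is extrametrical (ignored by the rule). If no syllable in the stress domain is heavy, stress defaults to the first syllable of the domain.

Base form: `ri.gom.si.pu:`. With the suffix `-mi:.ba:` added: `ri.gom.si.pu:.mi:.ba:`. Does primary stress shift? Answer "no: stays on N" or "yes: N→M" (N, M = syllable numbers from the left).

Base `ri.gom.si.pu:` (4 syllables):
  The final syllable (4, pu:) is extrametrical; the stress domain is syllables 1–3.
  Weights: 1 ri L, 2 gom H, 3 si L.
  Heavy syllables in the domain: 2. The leftmost is syllable 2 (gom).
  → primary stress on syllable 2.
Suffixed `ri.gom.si.pu:.mi:.ba:` (6 syllables):
  The final syllable (6, ba:) is extrametrical; the stress domain is syllables 1–5.
  Weights: 1 ri L, 2 gom H, 3 si L, 4 pu: L, 5 mi: L.
  Heavy syllables in the domain: 2. The leftmost is syllable 2 (gom).
  → primary stress on syllable 2.

no: stays on 2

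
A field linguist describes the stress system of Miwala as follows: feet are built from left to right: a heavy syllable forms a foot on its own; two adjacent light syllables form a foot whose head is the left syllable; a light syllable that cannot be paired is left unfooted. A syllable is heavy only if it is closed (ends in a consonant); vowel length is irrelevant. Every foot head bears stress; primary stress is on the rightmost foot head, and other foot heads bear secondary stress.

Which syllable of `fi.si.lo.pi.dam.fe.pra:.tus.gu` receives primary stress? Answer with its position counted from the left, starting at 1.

8

Weights: 1 fi L, 2 si L, 3 lo L, 4 pi L, 5 dam H, 6 fe L, 7 pra: L, 8 tus H, 9 gu L.
Parse left to right (heavy = foot alone; LL = one foot; stranded L unfooted): (ˈfi.si) (ˈlo.pi) (ˈdam) (ˈfe.pra:) (ˈtus) gu.
Foot heads: 1, 3, 5, 6, 8.
Primary stress on the rightmost head = syllable 8.
Primary stress: syllable 8 → fi.si.lo.pi.dam.fe.pra:.ˈtus.gu.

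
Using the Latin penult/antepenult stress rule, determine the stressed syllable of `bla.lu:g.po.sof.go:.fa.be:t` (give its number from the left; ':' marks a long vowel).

Classical Latin: stress the penult if heavy (long vowel or closed), else the antepenult.
Weights: 5 go: H, 6 fa L, 7 be:t H.
The penult (syllable 6, fa) is light, so stress falls on the antepenult (syllable 5, go:).
Stress on syllable 5: bla.lu:g.po.sof.ˈgo:.fa.be:t.

5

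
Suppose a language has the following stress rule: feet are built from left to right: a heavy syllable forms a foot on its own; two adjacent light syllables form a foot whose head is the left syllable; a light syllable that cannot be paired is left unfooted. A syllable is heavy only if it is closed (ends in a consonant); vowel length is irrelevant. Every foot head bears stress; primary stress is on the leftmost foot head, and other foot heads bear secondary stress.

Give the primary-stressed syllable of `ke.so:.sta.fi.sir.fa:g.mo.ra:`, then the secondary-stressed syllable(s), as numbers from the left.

Weights: 1 ke L, 2 so: L, 3 sta L, 4 fi L, 5 sir H, 6 fa:g H, 7 mo L, 8 ra: L.
Parse left to right (heavy = foot alone; LL = one foot; stranded L unfooted): (ˈke.so:) (ˈsta.fi) (ˈsir) (ˈfa:g) (ˈmo.ra:).
Foot heads: 1, 3, 5, 6, 7.
Primary stress on the leftmost head = syllable 1.
Secondary stress on 3, 5, 6, 7: ˈke.so:.ˌsta.fi.ˌsir.ˌfa:g.ˌmo.ra:.

primary 1, secondary 3, 5, 6, 7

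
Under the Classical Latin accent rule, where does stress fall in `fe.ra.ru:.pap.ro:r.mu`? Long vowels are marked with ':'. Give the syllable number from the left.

Classical Latin: stress the penult if heavy (long vowel or closed), else the antepenult.
Weights: 4 pap H, 5 ro:r H, 6 mu L.
The penult (syllable 5, ro:r) is heavy, so it takes stress.
Stress on syllable 5: fe.ra.ru:.pap.ˈro:r.mu.

5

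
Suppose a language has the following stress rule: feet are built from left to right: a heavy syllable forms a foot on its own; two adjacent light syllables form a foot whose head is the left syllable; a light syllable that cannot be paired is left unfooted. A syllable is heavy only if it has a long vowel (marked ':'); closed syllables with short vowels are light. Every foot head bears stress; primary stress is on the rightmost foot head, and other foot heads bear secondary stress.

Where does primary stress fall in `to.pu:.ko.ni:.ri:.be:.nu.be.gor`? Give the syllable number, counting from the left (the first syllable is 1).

Weights: 1 to L, 2 pu: H, 3 ko L, 4 ni: H, 5 ri: H, 6 be: H, 7 nu L, 8 be L, 9 gor L.
Parse left to right (heavy = foot alone; LL = one foot; stranded L unfooted): to (ˈpu:) ko (ˈni:) (ˈri:) (ˈbe:) (ˈnu.be) gor.
Foot heads: 2, 4, 5, 6, 7.
Primary stress on the rightmost head = syllable 7.
Primary stress: syllable 7 → to.pu:.ko.ni:.ri:.be:.ˈnu.be.gor.

7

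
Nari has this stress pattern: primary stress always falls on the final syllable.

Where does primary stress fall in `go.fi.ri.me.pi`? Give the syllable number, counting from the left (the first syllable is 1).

5

The word has 5 syllables; the final syllable is syllable 5 (pi).
Primary stress: syllable 5 → go.fi.ri.me.ˈpi.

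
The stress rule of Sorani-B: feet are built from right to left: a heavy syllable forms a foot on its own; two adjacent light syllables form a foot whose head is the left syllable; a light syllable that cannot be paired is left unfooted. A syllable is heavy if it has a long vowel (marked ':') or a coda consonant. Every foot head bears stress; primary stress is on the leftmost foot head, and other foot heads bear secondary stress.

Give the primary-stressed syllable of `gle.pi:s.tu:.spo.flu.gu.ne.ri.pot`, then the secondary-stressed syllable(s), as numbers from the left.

primary 2, secondary 3, 5, 7, 9

Weights: 1 gle L, 2 pi:s H, 3 tu: H, 4 spo L, 5 flu L, 6 gu L, 7 ne L, 8 ri L, 9 pot H.
Parse right to left (heavy = foot alone; LL = one foot; stranded L unfooted): gle (ˈpi:s) (ˈtu:) spo (ˈflu.gu) (ˈne.ri) (ˈpot).
Foot heads: 2, 3, 5, 7, 9.
Primary stress on the leftmost head = syllable 2.
Secondary stress on 3, 5, 7, 9: gle.ˈpi:s.ˌtu:.spo.ˌflu.gu.ˌne.ri.ˌpot.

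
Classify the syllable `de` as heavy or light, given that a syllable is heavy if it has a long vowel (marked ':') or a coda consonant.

light

`de`: short vowel, open (no coda). Short vowel, open → light.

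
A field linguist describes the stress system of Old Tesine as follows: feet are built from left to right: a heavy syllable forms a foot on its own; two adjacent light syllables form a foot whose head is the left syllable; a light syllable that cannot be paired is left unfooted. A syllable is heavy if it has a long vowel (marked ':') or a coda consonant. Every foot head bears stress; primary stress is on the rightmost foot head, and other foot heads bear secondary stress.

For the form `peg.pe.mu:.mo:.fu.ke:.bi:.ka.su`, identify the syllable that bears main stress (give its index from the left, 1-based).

Weights: 1 peg H, 2 pe L, 3 mu: H, 4 mo: H, 5 fu L, 6 ke: H, 7 bi: H, 8 ka L, 9 su L.
Parse left to right (heavy = foot alone; LL = one foot; stranded L unfooted): (ˈpeg) pe (ˈmu:) (ˈmo:) fu (ˈke:) (ˈbi:) (ˈka.su).
Foot heads: 1, 3, 4, 6, 7, 8.
Primary stress on the rightmost head = syllable 8.
Primary stress: syllable 8 → peg.pe.mu:.mo:.fu.ke:.bi:.ˈka.su.

8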